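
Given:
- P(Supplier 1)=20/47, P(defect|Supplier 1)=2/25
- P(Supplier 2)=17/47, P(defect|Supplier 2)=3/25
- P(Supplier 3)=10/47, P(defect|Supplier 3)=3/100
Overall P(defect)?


P(B) = Σ P(B|Aᵢ)×P(Aᵢ)
  2/25×20/47 = 8/235
  3/25×17/47 = 51/1175
  3/100×10/47 = 3/470
Sum = 197/2350

P(defect) = 197/2350 ≈ 8.38%


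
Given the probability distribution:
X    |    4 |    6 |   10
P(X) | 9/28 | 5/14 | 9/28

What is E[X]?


E[X] = Σ x·P(X=x)
= (4)×(9/28) + (6)×(5/14) + (10)×(9/28)
= 93/14

E[X] = 93/14


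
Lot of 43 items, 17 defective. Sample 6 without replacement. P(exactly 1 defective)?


Hypergeometric: C(17,1)×C(26,5)/C(43,6)
= 17×65780/6096454 = 43010/234479

P(X=1) = 43010/234479 ≈ 18.34%


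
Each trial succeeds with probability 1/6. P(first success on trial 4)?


Geometric: P(X=4) = (1-p)^(k-1)×p = (5/6)^3×1/6 = 125/1296

P(X=4) = 125/1296 ≈ 9.65%


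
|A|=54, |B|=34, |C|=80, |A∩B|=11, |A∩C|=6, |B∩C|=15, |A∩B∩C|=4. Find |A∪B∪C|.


|A∪B∪C| = 54+34+80-11-6-15+4 = 140

|A∪B∪C| = 140


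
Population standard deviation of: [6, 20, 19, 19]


Mean = 64/4 = 16
  (6-16)²=100
  (20-16)²=16
  (19-16)²=9
  (19-16)²=9
Σ(x-μ)² = 134
σ² = 134/4 = 67/2

σ = √(67/2) ≈ 5.7879


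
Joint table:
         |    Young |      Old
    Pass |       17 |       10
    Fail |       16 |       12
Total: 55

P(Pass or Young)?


P(Pass∨Young) = P(Pass) + P(Young) - P(Pass∧Young)
= (27 + 33 - 17)/55 = 43/55

P = 43/55 ≈ 78.18%


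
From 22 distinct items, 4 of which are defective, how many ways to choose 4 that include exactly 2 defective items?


Choose 2 of the 4 defective items and 2 of the other 18 items:
C(4,2)×C(18,2) = 6×153 = 918

918


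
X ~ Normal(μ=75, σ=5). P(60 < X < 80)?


z₁=(60-75)/5=-3.0, z₂=(80-75)/5=1.0
P = Φ(1.0) - Φ(-3.0) = 0.841345 - 0.001350 = 0.839995 ≈ 0.8400

P(60 < X < 80) ≈ 0.8400


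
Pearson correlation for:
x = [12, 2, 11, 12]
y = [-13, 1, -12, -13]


n=4, Σx=37, Σy=-37, Σxy=-442, Σx²=413, Σy²=483
r = (4×(-442) - 37×(-37))/√((4×413 - 37²)(4×483 - (-37)²))
= -399/√(283×563) = -399/√159329 ≈ -399/399.1604 ≈ -0.9996

r ≈ -0.9996


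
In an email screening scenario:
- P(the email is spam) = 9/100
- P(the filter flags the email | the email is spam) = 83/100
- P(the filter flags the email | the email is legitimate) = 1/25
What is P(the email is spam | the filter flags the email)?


Using Bayes' theorem:
P(A|B) = P(B|A)·P(A) / P(B)

P(the filter flags the email) = 83/100 × 9/100 + 1/25 × 91/100
= 747/10000 + 91/2500 = 1111/10000

P(the email is spam|the filter flags the email) = (747/10000) / (1111/10000) = 747/1111

P(the email is spam|the filter flags the email) = 747/1111 ≈ 67.24%


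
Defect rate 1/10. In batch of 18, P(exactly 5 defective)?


Binomial: P(X=5) = C(18,5)×p^5×(1-p)^13
= 8568 × 1/100000 × 2541865828329/10000000000000 = 2722338302140359/125000000000000000

P(X=5) = 2722338302140359/125000000000000000 ≈ 2.18%


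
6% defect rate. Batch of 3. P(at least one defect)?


P(all good) = (47/50)^3 = 103823/125000
P(≥1 defect) = 21177/125000

P = 21177/125000 ≈ 16.94%


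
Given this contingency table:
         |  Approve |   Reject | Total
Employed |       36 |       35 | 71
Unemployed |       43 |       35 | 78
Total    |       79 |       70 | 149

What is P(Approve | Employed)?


P(Approve | Employed) = 36/(36+35) = 36/71

P(Approve|Employed) = 36/71 ≈ 50.70%


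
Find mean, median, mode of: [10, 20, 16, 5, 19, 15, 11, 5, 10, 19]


Sorted: [5, 5, 10, 10, 11, 15, 16, 19, 19, 20]
Mean = 130/10 = 13
Median = 13
Freq: {10: 2, 20: 1, 16: 1, 5: 2, 19: 2, 15: 1, 11: 1}
Mode: [5, 10, 19]

Mean=13, Median=13, Mode=[5, 10, 19]


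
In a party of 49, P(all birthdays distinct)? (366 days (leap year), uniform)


P(all different) = Π(366-i)/366 for i=0..48
= (366/366)×(365/366)×...×(318/366)
= 0.034553

P ≈ 0.0346 ≈ 3.46%


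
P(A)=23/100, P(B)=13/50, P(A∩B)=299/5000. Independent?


P(A)×P(B) = 299/5000
P(A∩B) = 299/5000
Equal ✓ → Independent

Yes, independent


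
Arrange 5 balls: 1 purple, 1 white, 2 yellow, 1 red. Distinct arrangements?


5!/(1!×1!×2!×1!) = 60

60


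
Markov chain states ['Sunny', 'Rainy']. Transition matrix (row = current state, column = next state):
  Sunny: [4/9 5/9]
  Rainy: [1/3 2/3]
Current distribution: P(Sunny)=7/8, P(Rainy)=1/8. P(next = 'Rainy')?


P(next=Rainy) = Σᵢ P(now=i)×P(i→Rainy)
= 7/8×5/9 + 1/8×2/3
= 35/72 + 1/12 = 41/72

P = 41/72 ≈ 0.5694


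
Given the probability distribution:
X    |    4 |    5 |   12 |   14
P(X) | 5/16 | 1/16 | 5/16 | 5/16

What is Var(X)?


E[X] = 155/16
E[X²] = 1805/16
Var(X) = E[X²] - (E[X])² = 1805/16 - 24025/256 = 4855/256

Var(X) = 4855/256 ≈ 18.9648


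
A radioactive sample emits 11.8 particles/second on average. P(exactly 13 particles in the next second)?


Poisson(λ=11.8): P(X=13) = e^(-λ)×λ^k/k!
= e^(-11.8) × 11.8^13 / 13!
≈ 7.504557915e-06 × 8.59935929763e+13 / 6227020800 ≈ 0.103636

P(X=13) ≈ 0.103636 ≈ 10.36%


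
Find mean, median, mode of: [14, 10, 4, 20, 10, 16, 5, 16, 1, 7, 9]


Sorted: [1, 4, 5, 7, 9, 10, 10, 14, 16, 16, 20]
Mean = 112/11
Median = 10
Freq: {14: 1, 10: 2, 4: 1, 20: 1, 16: 2, 5: 1, 1: 1, 7: 1, 9: 1}
Mode: [10, 16]

Mean=112/11, Median=10, Mode=[10, 16]


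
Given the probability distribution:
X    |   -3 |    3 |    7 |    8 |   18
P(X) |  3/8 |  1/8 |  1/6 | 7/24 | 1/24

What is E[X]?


E[X] = Σ x·P(X=x)
= (-3)×(3/8) + (3)×(1/8) + (7)×(1/6) + (8)×(7/24) + (18)×(1/24)
= 7/2

E[X] = 7/2


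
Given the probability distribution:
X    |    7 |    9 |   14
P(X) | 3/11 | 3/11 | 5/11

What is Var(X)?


E[X] = 118/11
E[X²] = 1370/11
Var(X) = E[X²] - (E[X])² = 1370/11 - 13924/121 = 1146/121

Var(X) = 1146/121 ≈ 9.4711


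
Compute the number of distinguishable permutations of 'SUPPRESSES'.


Letters: 10, freq: {'S': 4, 'U': 1, 'P': 2, 'R': 1, 'E': 2}
10!/(4!×1!×2!×1!×2!) = 3628800/96 = 37800

37800


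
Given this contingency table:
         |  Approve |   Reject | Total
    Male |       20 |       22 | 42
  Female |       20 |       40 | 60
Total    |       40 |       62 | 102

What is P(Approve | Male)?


P(Approve | Male) = 20/(20+22) = 20/42 = 10/21

P(Approve|Male) = 10/21 ≈ 47.62%


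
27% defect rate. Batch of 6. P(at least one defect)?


P(all good) = (73/100)^6 = 151334226289/1000000000000
P(≥1 defect) = 848665773711/1000000000000

P = 848665773711/1000000000000 ≈ 84.87%


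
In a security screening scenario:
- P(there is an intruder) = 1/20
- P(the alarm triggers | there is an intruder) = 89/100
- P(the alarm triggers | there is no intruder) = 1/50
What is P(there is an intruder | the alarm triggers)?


Using Bayes' theorem:
P(A|B) = P(B|A)·P(A) / P(B)

P(the alarm triggers) = 89/100 × 1/20 + 1/50 × 19/20
= 89/2000 + 19/1000 = 127/2000

P(there is an intruder|the alarm triggers) = (89/2000) / (127/2000) = 89/127

P(there is an intruder|the alarm triggers) = 89/127 ≈ 70.08%


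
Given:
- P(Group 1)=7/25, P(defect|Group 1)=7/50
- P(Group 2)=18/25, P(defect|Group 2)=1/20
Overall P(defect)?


P(B) = Σ P(B|Aᵢ)×P(Aᵢ)
  7/50×7/25 = 49/1250
  1/20×18/25 = 9/250
Sum = 47/625

P(defect) = 47/625 ≈ 7.52%


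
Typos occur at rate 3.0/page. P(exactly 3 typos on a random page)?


Poisson(λ=3.0): P(X=3) = e^(-λ)×λ^k/k!
= e^(-3.0) × 3.0^3 / 3!
≈ 0.04978706837 × 27 / 6 ≈ 0.224042

P(X=3) ≈ 0.224042 ≈ 22.40%


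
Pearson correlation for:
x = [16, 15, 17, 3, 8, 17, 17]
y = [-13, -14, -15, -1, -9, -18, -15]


n=7, Σx=93, Σy=-85, Σxy=-1309, Σx²=1421, Σy²=1221
r = (7×(-1309) - 93×(-85))/√((7×1421 - 93²)(7×1221 - (-85)²))
= -1258/√(1298×1322) = -1258/√1715956 ≈ -1258/1309.9450 ≈ -0.9603

r ≈ -0.9603


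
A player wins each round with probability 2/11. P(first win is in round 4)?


Geometric: P(X=4) = (1-p)^(k-1)×p = (9/11)^3×2/11 = 1458/14641

P(X=4) = 1458/14641 ≈ 9.96%


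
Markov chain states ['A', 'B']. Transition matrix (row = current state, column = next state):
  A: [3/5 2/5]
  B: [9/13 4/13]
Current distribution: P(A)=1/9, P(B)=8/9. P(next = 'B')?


P(next=B) = Σᵢ P(now=i)×P(i→B)
= 1/9×2/5 + 8/9×4/13
= 2/45 + 32/117 = 62/195

P = 62/195 ≈ 0.3179


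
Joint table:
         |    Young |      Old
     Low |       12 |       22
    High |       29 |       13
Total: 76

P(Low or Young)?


P(Low∨Young) = P(Low) + P(Young) - P(Low∧Young)
= (34 + 41 - 12)/76 = 63/76

P = 63/76 ≈ 82.89%


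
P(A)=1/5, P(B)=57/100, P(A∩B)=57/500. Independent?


P(A)×P(B) = 57/500
P(A∩B) = 57/500
Equal ✓ → Independent

Yes, independent


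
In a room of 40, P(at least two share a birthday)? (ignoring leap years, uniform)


P(all different) = Π(365-i)/365 for i=0..39
= 0.108768
P(match) = 1 - 0.108768 = 0.891232

P ≈ 0.8912 ≈ 89.12%


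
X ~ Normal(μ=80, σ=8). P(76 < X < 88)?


z₁=(76-80)/8=-0.5, z₂=(88-80)/8=1.0
P = Φ(1.0) - Φ(-0.5) = 0.841345 - 0.308538 = 0.532807 ≈ 0.5328

P(76 < X < 88) ≈ 0.5328


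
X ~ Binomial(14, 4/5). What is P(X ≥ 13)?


P(X ≥ 13) = Σ P(X=i) for i=13..14
P(X=13) = 939524096/6103515625
P(X=14) = 268435456/6103515625
Sum = 1207959552/6103515625

P(X ≥ 13) = 1207959552/6103515625 ≈ 19.79%


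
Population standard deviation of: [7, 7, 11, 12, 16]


Mean = 53/5
  (7-53/5)²=324/25
  (7-53/5)²=324/25
  (11-53/5)²=4/25
  (12-53/5)²=49/25
  (16-53/5)²=729/25
Σ(x-μ)² = 286/5
σ² = (286/5)/5 = 286/25

σ = √(286/25) ≈ 3.3823


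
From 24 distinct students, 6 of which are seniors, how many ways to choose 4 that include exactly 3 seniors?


Choose 3 of the 6 seniors and 1 of the other 18 students:
C(6,3)×C(18,1) = 20×18 = 360

360


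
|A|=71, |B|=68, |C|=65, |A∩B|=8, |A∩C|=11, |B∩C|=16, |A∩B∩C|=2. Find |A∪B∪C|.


|A∪B∪C| = 71+68+65-8-11-16+2 = 171

|A∪B∪C| = 171


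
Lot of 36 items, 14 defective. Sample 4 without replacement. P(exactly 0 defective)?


Hypergeometric: C(14,0)×C(22,4)/C(36,4)
= 1×7315/58905 = 19/153

P(X=0) = 19/153 ≈ 12.42%


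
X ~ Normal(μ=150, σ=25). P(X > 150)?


z = (150-150)/25 = 0.0
P(X > 150) = 1 - P(Z ≤ 0.0) = 1 - 0.5000 = 0.5000

P(X > 150) ≈ 0.5000


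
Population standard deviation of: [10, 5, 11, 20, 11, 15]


Mean = 72/6 = 12
  (10-12)²=4
  (5-12)²=49
  (11-12)²=1
  (20-12)²=64
  (11-12)²=1
  (15-12)²=9
Σ(x-μ)² = 128
σ² = 128/6 = 64/3

σ = √(64/3) ≈ 4.6188


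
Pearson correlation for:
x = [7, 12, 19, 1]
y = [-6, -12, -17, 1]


n=4, Σx=39, Σy=-34, Σxy=-508, Σx²=555, Σy²=470
r = (4×(-508) - 39×(-34))/√((4×555 - 39²)(4×470 - (-34)²))
= -706/√(699×724) = -706/√506076 ≈ -706/711.3902 ≈ -0.9924

r ≈ -0.9924


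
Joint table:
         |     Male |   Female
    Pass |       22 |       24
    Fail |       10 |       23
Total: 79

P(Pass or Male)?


P(Pass∨Male) = P(Pass) + P(Male) - P(Pass∧Male)
= (46 + 32 - 22)/79 = 56/79

P = 56/79 ≈ 70.89%


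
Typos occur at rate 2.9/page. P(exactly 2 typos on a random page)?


Poisson(λ=2.9): P(X=2) = e^(-λ)×λ^k/k!
= e^(-2.9) × 2.9^2 / 2!
≈ 0.05502322006 × 8.41 / 2 ≈ 0.231373

P(X=2) ≈ 0.231373 ≈ 23.14%


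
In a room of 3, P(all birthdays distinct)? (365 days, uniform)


P(all different) = Π(365-i)/365 for i=0..2
= (365/365)×(364/365)×...×(363/365)
= 0.991796

P ≈ 0.9918 ≈ 99.18%


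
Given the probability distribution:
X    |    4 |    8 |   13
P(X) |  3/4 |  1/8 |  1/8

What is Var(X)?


E[X] = 45/8
E[X²] = 329/8
Var(X) = E[X²] - (E[X])² = 329/8 - 2025/64 = 607/64

Var(X) = 607/64 ≈ 9.4844


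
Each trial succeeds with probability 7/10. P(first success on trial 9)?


Geometric: P(X=9) = (1-p)^(k-1)×p = (3/10)^8×7/10 = 45927/1000000000

P(X=9) = 45927/1000000000 ≈ 0.00%


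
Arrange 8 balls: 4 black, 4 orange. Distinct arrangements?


8!/(4!×4!) = 70

70


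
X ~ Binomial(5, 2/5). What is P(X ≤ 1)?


P(X ≤ 1) = Σ P(X=i) for i=0..1
P(X=0) = 243/3125
P(X=1) = 162/625
Sum = 1053/3125

P(X ≤ 1) = 1053/3125 ≈ 33.70%


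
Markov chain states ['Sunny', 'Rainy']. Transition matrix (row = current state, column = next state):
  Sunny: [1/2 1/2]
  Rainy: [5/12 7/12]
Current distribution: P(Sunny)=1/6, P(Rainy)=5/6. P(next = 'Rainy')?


P(next=Rainy) = Σᵢ P(now=i)×P(i→Rainy)
= 1/6×1/2 + 5/6×7/12
= 1/12 + 35/72 = 41/72

P = 41/72 ≈ 0.5694


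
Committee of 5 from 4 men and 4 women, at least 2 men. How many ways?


Count by #men:
  2M,3W: C(4,2)×C(4,3)=24
  3M,2W: C(4,3)×C(4,2)=24
  4M,1W: C(4,4)×C(4,1)=4
Total = 52

52


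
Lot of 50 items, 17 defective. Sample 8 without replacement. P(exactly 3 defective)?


Hypergeometric: C(17,3)×C(33,5)/C(50,8)
= 680×237336/536878650 = 489056/1626905

P(X=3) = 489056/1626905 ≈ 30.06%


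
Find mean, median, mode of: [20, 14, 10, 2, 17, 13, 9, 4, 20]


Sorted: [2, 4, 9, 10, 13, 14, 17, 20, 20]
Mean = 109/9
Median = 13
Freq: {20: 2, 14: 1, 10: 1, 2: 1, 17: 1, 13: 1, 9: 1, 4: 1}
Mode: [20]

Mean=109/9, Median=13, Mode=20


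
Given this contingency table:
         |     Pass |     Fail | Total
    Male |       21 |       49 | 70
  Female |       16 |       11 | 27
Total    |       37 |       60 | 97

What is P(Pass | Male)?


P(Pass | Male) = 21/(21+49) = 21/70 = 3/10

P(Pass|Male) = 3/10 ≈ 30.00%


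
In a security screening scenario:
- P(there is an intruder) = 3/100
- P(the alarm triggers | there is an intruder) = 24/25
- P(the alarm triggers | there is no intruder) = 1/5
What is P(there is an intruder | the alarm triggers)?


Using Bayes' theorem:
P(A|B) = P(B|A)·P(A) / P(B)

P(the alarm triggers) = 24/25 × 3/100 + 1/5 × 97/100
= 18/625 + 97/500 = 557/2500

P(there is an intruder|the alarm triggers) = (18/625) / (557/2500) = 72/557

P(there is an intruder|the alarm triggers) = 72/557 ≈ 12.93%


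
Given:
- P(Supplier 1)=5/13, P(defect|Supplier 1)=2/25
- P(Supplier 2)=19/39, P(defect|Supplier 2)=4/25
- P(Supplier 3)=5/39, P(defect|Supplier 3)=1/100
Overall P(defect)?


P(B) = Σ P(B|Aᵢ)×P(Aᵢ)
  2/25×5/13 = 2/65
  4/25×19/39 = 76/975
  1/100×5/39 = 1/780
Sum = 11/100

P(defect) = 11/100 ≈ 11.00%


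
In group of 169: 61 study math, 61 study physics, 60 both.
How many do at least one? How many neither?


|A∪B| = 61+61-60 = 62
Neither = 169-62 = 107

At least one: 62; Neither: 107


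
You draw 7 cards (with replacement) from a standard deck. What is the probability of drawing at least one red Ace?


P(not a red Ace) = 50/52 = 25/26
P(none in 7 draws) = (25/26)^7 = 6103515625/8031810176
P(≥1 red Ace) = 1 - 6103515625/8031810176 = 1928294551/8031810176

P = 1928294551/8031810176 ≈ 24.01%


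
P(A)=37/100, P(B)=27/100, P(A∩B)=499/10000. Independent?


P(A)×P(B) = 999/10000
P(A∩B) = 499/10000
Not equal → NOT independent

No, not independent


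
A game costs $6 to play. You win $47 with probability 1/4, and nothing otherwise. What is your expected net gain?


E[gain] = (47-6)×1/4 + (-6)×3/4
= 41/4 - 9/2 = 23/4

Expected net gain = $23/4 ≈ $5.75


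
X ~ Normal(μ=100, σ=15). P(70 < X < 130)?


z₁=(70-100)/15=-2.0, z₂=(130-100)/15=2.0
P = Φ(2.0) - Φ(-2.0) = 0.977250 - 0.022750 = 0.954500 ≈ 0.9545

P(70 < X < 130) ≈ 0.9545


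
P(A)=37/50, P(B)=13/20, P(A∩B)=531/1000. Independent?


P(A)×P(B) = 481/1000
P(A∩B) = 531/1000
Not equal → NOT independent

No, not independent


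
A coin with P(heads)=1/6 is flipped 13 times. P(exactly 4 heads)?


Binomial: P(X=4) = C(13,4)×p^4×(1-p)^9
= 715 × 1/1296 × 1953125/10077696 = 1396484375/13060694016

P(X=4) = 1396484375/13060694016 ≈ 10.69%


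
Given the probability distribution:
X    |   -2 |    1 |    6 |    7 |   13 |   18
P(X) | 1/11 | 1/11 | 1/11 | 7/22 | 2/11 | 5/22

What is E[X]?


E[X] = Σ x·P(X=x)
= (-2)×(1/11) + (1)×(1/11) + (6)×(1/11) + (7)×(7/22) + (13)×(2/11) + (18)×(5/22)
= 201/22

E[X] = 201/22


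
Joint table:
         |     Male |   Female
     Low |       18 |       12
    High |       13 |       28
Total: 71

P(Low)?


P(Low) = (18+12)/71 = 30/71

P(Low) = 30/71 ≈ 42.25%


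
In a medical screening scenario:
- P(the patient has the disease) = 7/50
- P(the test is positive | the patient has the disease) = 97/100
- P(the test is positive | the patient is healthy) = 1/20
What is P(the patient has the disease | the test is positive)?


Using Bayes' theorem:
P(A|B) = P(B|A)·P(A) / P(B)

P(the test is positive) = 97/100 × 7/50 + 1/20 × 43/50
= 679/5000 + 43/1000 = 447/2500

P(the patient has the disease|the test is positive) = (679/5000) / (447/2500) = 679/894

P(the patient has the disease|the test is positive) = 679/894 ≈ 75.95%


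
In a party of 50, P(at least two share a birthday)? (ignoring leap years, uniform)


P(all different) = Π(365-i)/365 for i=0..49
= 0.029626
P(match) = 1 - 0.029626 = 0.970374

P ≈ 0.9704 ≈ 97.04%


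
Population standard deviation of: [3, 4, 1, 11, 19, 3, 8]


Mean = 49/7 = 7
  (3-7)²=16
  (4-7)²=9
  (1-7)²=36
  (11-7)²=16
  (19-7)²=144
  (3-7)²=16
  (8-7)²=1
Σ(x-μ)² = 238
σ² = 238/7 = 34

σ = √(34) ≈ 5.8310


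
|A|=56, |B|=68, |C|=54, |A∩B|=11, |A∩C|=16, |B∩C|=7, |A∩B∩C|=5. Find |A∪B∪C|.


|A∪B∪C| = 56+68+54-11-16-7+5 = 149

|A∪B∪C| = 149


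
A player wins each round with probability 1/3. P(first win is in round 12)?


Geometric: P(X=12) = (1-p)^(k-1)×p = (2/3)^11×1/3 = 2048/531441

P(X=12) = 2048/531441 ≈ 0.39%


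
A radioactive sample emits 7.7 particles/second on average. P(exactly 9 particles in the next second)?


Poisson(λ=7.7): P(X=9) = e^(-λ)×λ^k/k!
= e^(-7.7) × 7.7^9 / 9!
≈ 0.0004528271829 × 95151694.4492 / 362880 ≈ 0.118737

P(X=9) ≈ 0.118737 ≈ 11.87%


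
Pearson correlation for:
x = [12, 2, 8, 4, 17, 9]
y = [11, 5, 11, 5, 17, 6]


n=6, Σx=52, Σy=55, Σxy=593, Σx²=598, Σy²=617
r = (6×593 - 52×55)/√((6×598 - 52²)(6×617 - 55²))
= 698/√(884×677) = 698/√598468 ≈ 698/773.6071 ≈ 0.9023

r ≈ 0.9023


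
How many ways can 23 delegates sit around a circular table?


Circular arrangements of 23 distinct objects: fix one position to break rotational symmetry.
(n-1)! = 22! = 1124000727777607680000

1124000727777607680000


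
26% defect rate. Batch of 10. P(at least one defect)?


P(all good) = (37/50)^10 = 4808584372417849/97656250000000000
P(≥1 defect) = 92847665627582151/97656250000000000

P = 92847665627582151/97656250000000000 ≈ 95.08%


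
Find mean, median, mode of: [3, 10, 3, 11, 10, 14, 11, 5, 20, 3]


Sorted: [3, 3, 3, 5, 10, 10, 11, 11, 14, 20]
Mean = 90/10 = 9
Median = 10
Freq: {3: 3, 10: 2, 11: 2, 14: 1, 5: 1, 20: 1}
Mode: [3]

Mean=9, Median=10, Mode=3


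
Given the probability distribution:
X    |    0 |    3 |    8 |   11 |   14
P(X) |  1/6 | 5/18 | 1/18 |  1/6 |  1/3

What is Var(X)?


E[X] = 70/9
E[X²] = 824/9
Var(X) = E[X²] - (E[X])² = 824/9 - 4900/81 = 2516/81

Var(X) = 2516/81 ≈ 31.0617


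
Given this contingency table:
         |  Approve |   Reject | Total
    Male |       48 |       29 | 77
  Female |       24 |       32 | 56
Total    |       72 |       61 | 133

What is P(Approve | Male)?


P(Approve | Male) = 48/(48+29) = 48/77

P(Approve|Male) = 48/77 ≈ 62.34%


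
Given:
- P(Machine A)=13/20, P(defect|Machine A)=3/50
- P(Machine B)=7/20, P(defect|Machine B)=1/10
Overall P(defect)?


P(B) = Σ P(B|Aᵢ)×P(Aᵢ)
  3/50×13/20 = 39/1000
  1/10×7/20 = 7/200
Sum = 37/500

P(defect) = 37/500 ≈ 7.40%


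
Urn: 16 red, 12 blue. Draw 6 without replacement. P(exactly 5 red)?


Hypergeometric: C(16,5)×C(12,1)/C(28,6)
= 4368×12/376740 = 16/115

P(X=5) = 16/115 ≈ 13.91%


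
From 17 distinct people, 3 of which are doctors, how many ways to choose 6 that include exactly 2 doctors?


Choose 2 of the 3 doctors and 4 of the other 14 people:
C(3,2)×C(14,4) = 3×1001 = 3003

3003


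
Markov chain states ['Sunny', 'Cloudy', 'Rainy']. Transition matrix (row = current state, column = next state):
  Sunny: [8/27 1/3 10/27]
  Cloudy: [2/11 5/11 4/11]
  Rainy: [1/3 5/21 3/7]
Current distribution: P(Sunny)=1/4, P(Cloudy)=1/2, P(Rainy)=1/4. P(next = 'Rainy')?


P(next=Rainy) = Σᵢ P(now=i)×P(i→Rainy)
= 1/4×10/27 + 1/2×4/11 + 1/4×3/7
= 5/54 + 2/11 + 3/28 = 3173/8316

P = 3173/8316 ≈ 0.3816


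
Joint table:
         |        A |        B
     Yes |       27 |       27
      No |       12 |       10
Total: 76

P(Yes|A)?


P(Yes|A) = 27/(27+12) = 27/39 = 9/13

P = 9/13 ≈ 69.23%


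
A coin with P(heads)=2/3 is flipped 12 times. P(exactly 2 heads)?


Binomial: P(X=2) = C(12,2)×p^2×(1-p)^10
= 66 × 4/9 × 1/59049 = 88/177147

P(X=2) = 88/177147 ≈ 0.05%


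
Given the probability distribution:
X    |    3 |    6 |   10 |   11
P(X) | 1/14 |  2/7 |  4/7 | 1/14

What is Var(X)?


E[X] = 59/7
E[X²] = 537/7
Var(X) = E[X²] - (E[X])² = 537/7 - 3481/49 = 278/49

Var(X) = 278/49 ≈ 5.6735


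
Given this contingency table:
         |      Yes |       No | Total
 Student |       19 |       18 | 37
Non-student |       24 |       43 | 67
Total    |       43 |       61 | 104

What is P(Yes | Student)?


P(Yes | Student) = 19/(19+18) = 19/37

P(Yes|Student) = 19/37 ≈ 51.35%


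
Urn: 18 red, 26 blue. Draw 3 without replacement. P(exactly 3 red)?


Hypergeometric: C(18,3)×C(26,0)/C(44,3)
= 816×1/13244 = 204/3311

P(X=3) = 204/3311 ≈ 6.16%


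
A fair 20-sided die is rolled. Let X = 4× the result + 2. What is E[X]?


E[die] = (1+20)/2 = 21/2
E[X] = 4×21/2 + 2 = 44

E[X] = 44


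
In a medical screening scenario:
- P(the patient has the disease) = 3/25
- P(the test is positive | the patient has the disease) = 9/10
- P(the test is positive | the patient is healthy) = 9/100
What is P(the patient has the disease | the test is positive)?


Using Bayes' theorem:
P(A|B) = P(B|A)·P(A) / P(B)

P(the test is positive) = 9/10 × 3/25 + 9/100 × 22/25
= 27/250 + 99/1250 = 117/625

P(the patient has the disease|the test is positive) = (27/250) / (117/625) = 15/26

P(the patient has the disease|the test is positive) = 15/26 ≈ 57.69%


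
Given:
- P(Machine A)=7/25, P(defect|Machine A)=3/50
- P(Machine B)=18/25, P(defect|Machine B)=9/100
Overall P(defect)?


P(B) = Σ P(B|Aᵢ)×P(Aᵢ)
  3/50×7/25 = 21/1250
  9/100×18/25 = 81/1250
Sum = 51/625

P(defect) = 51/625 ≈ 8.16%


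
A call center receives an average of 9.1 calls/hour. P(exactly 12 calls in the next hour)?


Poisson(λ=9.1): P(X=12) = e^(-λ)×λ^k/k!
= e^(-9.1) × 9.1^12 / 12!
≈ 0.0001116658085 × 322475487414 / 479001600 ≈ 0.075176

P(X=12) ≈ 0.075176 ≈ 7.52%


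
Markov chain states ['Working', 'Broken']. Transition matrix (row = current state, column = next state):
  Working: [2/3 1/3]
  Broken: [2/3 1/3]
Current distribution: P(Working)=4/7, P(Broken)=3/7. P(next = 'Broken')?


P(next=Broken) = Σᵢ P(now=i)×P(i→Broken)
= 4/7×1/3 + 3/7×1/3
= 4/21 + 1/7 = 1/3

P = 1/3 ≈ 0.3333


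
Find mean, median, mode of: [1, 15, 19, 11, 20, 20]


Sorted: [1, 11, 15, 19, 20, 20]
Mean = 86/6 = 43/3
Median = 17
Freq: {1: 1, 15: 1, 19: 1, 11: 1, 20: 2}
Mode: [20]

Mean=43/3, Median=17, Mode=20


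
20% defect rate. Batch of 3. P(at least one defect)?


P(all good) = (4/5)^3 = 64/125
P(≥1 defect) = 61/125

P = 61/125 ≈ 48.80%


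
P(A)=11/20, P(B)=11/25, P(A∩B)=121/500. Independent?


P(A)×P(B) = 121/500
P(A∩B) = 121/500
Equal ✓ → Independent

Yes, independent


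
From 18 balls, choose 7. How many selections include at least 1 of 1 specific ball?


Complement: C(18,7) - C(17,7) = 31824 - 19448 = 12376

12376


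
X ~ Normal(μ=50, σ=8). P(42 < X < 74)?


z₁=(42-50)/8=-1.0, z₂=(74-50)/8=3.0
P = Φ(3.0) - Φ(-1.0) = 0.998650 - 0.158655 = 0.839995 ≈ 0.8400

P(42 < X < 74) ≈ 0.8400


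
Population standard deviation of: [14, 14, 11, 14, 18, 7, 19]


Mean = 97/7
  (14-97/7)²=1/49
  (14-97/7)²=1/49
  (11-97/7)²=400/49
  (14-97/7)²=1/49
  (18-97/7)²=841/49
  (7-97/7)²=2304/49
  (19-97/7)²=1296/49
Σ(x-μ)² = 692/7
σ² = (692/7)/7 = 692/49

σ = √(692/49) ≈ 3.7580


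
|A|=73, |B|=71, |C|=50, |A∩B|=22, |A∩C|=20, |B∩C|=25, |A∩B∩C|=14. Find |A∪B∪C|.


|A∪B∪C| = 73+71+50-22-20-25+14 = 141

|A∪B∪C| = 141


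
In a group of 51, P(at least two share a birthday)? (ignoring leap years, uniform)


P(all different) = Π(365-i)/365 for i=0..50
= 0.025568
P(match) = 1 - 0.025568 = 0.974432

P ≈ 0.9744 ≈ 97.44%


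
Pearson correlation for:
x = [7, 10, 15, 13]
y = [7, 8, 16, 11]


n=4, Σx=45, Σy=42, Σxy=512, Σx²=543, Σy²=490
r = (4×512 - 45×42)/√((4×543 - 45²)(4×490 - 42²))
= 158/√(147×196) = 158/√28812 ≈ 158/169.7410 ≈ 0.9308

r ≈ 0.9308


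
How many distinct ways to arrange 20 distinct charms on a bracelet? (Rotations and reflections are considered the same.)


Free circular arrangements: rotations and reflections both identified.
(n-1)!/2 = 19!/2 = 121645100408832000/2 = 60822550204416000

60822550204416000


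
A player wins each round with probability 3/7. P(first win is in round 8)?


Geometric: P(X=8) = (1-p)^(k-1)×p = (4/7)^7×3/7 = 49152/5764801

P(X=8) = 49152/5764801 ≈ 0.85%


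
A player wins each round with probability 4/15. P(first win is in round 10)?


Geometric: P(X=10) = (1-p)^(k-1)×p = (11/15)^9×4/15 = 9431790764/576650390625

P(X=10) = 9431790764/576650390625 ≈ 1.64%


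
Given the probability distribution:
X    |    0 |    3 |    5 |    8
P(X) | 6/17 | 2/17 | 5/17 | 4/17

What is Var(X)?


E[X] = 63/17
E[X²] = 399/17
Var(X) = E[X²] - (E[X])² = 399/17 - 3969/289 = 2814/289

Var(X) = 2814/289 ≈ 9.7370


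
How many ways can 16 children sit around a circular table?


Circular arrangements of 16 distinct objects: fix one position to break rotational symmetry.
(n-1)! = 15! = 1307674368000

1307674368000


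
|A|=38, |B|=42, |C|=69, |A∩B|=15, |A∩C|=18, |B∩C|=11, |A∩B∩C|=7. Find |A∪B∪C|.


|A∪B∪C| = 38+42+69-15-18-11+7 = 112

|A∪B∪C| = 112


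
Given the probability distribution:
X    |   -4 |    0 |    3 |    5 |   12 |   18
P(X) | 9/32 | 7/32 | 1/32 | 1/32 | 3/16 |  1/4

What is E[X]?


E[X] = Σ x·P(X=x)
= (-4)×(9/32) + (0)×(7/32) + (3)×(1/32) + (5)×(1/32) + (12)×(3/16) + (18)×(1/4)
= 47/8

E[X] = 47/8


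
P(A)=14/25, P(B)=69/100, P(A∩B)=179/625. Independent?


P(A)×P(B) = 483/1250
P(A∩B) = 179/625
Not equal → NOT independent

No, not independent


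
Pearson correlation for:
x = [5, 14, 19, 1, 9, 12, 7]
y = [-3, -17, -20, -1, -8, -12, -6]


n=7, Σx=67, Σy=-67, Σxy=-892, Σx²=857, Σy²=943
r = (7×(-892) - 67×(-67))/√((7×857 - 67²)(7×943 - (-67)²))
= -1755/√(1510×2112) = -1755/√3189120 ≈ -1755/1785.8107 ≈ -0.9827

r ≈ -0.9827


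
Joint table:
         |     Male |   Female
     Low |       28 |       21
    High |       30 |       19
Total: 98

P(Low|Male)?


P(Low|Male) = 28/(28+30) = 28/58 = 14/29

P = 14/29 ≈ 48.28%


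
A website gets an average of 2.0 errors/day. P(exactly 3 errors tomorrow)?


Poisson(λ=2.0): P(X=3) = e^(-λ)×λ^k/k!
= e^(-2.0) × 2.0^3 / 3!
≈ 0.1353352832 × 8 / 6 ≈ 0.180447

P(X=3) ≈ 0.180447 ≈ 18.04%


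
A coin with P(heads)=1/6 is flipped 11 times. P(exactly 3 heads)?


Binomial: P(X=3) = C(11,3)×p^3×(1-p)^8
= 165 × 1/216 × 390625/1679616 = 21484375/120932352

P(X=3) = 21484375/120932352 ≈ 17.77%


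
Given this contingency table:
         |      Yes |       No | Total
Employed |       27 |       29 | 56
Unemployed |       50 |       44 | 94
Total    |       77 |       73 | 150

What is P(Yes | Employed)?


P(Yes | Employed) = 27/(27+29) = 27/56

P(Yes|Employed) = 27/56 ≈ 48.21%


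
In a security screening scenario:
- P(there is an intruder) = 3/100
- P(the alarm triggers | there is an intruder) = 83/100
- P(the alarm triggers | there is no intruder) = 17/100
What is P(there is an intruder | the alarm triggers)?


Using Bayes' theorem:
P(A|B) = P(B|A)·P(A) / P(B)

P(the alarm triggers) = 83/100 × 3/100 + 17/100 × 97/100
= 249/10000 + 1649/10000 = 949/5000

P(there is an intruder|the alarm triggers) = (249/10000) / (949/5000) = 249/1898

P(there is an intruder|the alarm triggers) = 249/1898 ≈ 13.12%


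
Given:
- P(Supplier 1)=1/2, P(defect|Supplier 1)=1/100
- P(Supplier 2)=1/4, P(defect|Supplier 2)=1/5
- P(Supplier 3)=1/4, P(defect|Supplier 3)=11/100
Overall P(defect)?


P(B) = Σ P(B|Aᵢ)×P(Aᵢ)
  1/100×1/2 = 1/200
  1/5×1/4 = 1/20
  11/100×1/4 = 11/400
Sum = 33/400

P(defect) = 33/400 ≈ 8.25%


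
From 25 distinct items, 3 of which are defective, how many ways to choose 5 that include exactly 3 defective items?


Choose 3 of the 3 defective items and 2 of the other 22 items:
C(3,3)×C(22,2) = 1×231 = 231

231


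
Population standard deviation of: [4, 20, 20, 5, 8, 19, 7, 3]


Mean = 86/8 = 43/4
  (4-43/4)²=729/16
  (20-43/4)²=1369/16
  (20-43/4)²=1369/16
  (5-43/4)²=529/16
  (8-43/4)²=121/16
  (19-43/4)²=1089/16
  (7-43/4)²=225/16
  (3-43/4)²=961/16
Σ(x-μ)² = 799/2
σ² = (799/2)/8 = 799/16

σ = √(799/16) ≈ 7.0666


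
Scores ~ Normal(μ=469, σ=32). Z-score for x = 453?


z = (x - μ)/σ = (453 - 469)/32 = -0.5

z = -0.5


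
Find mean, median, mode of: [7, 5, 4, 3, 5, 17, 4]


Sorted: [3, 4, 4, 5, 5, 7, 17]
Mean = 45/7
Median = 5
Freq: {7: 1, 5: 2, 4: 2, 3: 1, 17: 1}
Mode: [4, 5]

Mean=45/7, Median=5, Mode=[4, 5]


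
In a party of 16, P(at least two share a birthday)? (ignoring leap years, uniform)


P(all different) = Π(365-i)/365 for i=0..15
= 0.716396
P(match) = 1 - 0.716396 = 0.283604

P ≈ 0.2836 ≈ 28.36%


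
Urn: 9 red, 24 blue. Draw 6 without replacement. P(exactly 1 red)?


Hypergeometric: C(9,1)×C(24,5)/C(33,6)
= 9×42504/1107568 = 621/1798

P(X=1) = 621/1798 ≈ 34.54%


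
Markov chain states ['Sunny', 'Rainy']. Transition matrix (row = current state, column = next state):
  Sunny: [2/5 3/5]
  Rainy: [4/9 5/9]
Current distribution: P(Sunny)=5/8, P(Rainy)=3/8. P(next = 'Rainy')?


P(next=Rainy) = Σᵢ P(now=i)×P(i→Rainy)
= 5/8×3/5 + 3/8×5/9
= 3/8 + 5/24 = 7/12

P = 7/12 ≈ 0.5833


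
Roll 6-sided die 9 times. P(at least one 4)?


P(no 4)^9 = (5/6)^9 = 1953125/10077696
P(≥1) = 1 - 1953125/10077696 = 8124571/10077696

P = 8124571/10077696 ≈ 80.62%


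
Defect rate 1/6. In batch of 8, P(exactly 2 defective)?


Binomial: P(X=2) = C(8,2)×p^2×(1-p)^6
= 28 × 1/36 × 15625/46656 = 109375/419904

P(X=2) = 109375/419904 ≈ 26.05%


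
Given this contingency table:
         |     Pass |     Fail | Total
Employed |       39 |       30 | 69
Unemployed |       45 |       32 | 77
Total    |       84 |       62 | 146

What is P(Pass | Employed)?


P(Pass | Employed) = 39/(39+30) = 39/69 = 13/23

P(Pass|Employed) = 13/23 ≈ 56.52%


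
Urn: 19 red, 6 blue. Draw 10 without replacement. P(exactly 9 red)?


Hypergeometric: C(19,9)×C(6,1)/C(25,10)
= 92378×6/3268760 = 39/230

P(X=9) = 39/230 ≈ 16.96%


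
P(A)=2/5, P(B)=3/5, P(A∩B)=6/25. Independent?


P(A)×P(B) = 6/25
P(A∩B) = 6/25
Equal ✓ → Independent

Yes, independent


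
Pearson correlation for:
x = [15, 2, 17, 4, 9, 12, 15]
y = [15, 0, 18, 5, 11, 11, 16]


n=7, Σx=74, Σy=76, Σxy=1022, Σx²=984, Σy²=1072
r = (7×1022 - 74×76)/√((7×984 - 74²)(7×1072 - 76²))
= 1530/√(1412×1728) = 1530/√2439936 ≈ 1530/1562.0294 ≈ 0.9795

r ≈ 0.9795


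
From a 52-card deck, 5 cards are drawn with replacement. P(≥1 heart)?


P(not a heart) = 39/52 = 3/4
P(none in 5 draws) = (3/4)^5 = 243/1024
P(≥1 heart) = 1 - 243/1024 = 781/1024

P = 781/1024 ≈ 76.27%


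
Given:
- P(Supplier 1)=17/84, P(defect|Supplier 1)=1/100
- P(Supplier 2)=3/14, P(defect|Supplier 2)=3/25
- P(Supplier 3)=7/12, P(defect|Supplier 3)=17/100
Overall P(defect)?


P(B) = Σ P(B|Aᵢ)×P(Aᵢ)
  1/100×17/84 = 17/8400
  3/25×3/14 = 9/350
  17/100×7/12 = 119/1200
Sum = 533/4200

P(defect) = 533/4200 ≈ 12.69%


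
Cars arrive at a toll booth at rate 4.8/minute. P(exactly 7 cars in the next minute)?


Poisson(λ=4.8): P(X=7) = e^(-λ)×λ^k/k!
= e^(-4.8) × 4.8^7 / 7!
≈ 0.008229747049 × 58706.8342272 / 5040 ≈ 0.095862

P(X=7) ≈ 0.095862 ≈ 9.59%


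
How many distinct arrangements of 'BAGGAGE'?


Letters: 7, freq: {'B': 1, 'A': 2, 'G': 3, 'E': 1}
7!/(1!×2!×3!×1!) = 5040/12 = 420

420


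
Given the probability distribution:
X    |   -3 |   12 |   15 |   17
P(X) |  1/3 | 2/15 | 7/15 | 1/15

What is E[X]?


E[X] = Σ x·P(X=x)
= (-3)×(1/3) + (12)×(2/15) + (15)×(7/15) + (17)×(1/15)
= 131/15

E[X] = 131/15


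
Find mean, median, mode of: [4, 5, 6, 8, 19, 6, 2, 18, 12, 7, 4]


Sorted: [2, 4, 4, 5, 6, 6, 7, 8, 12, 18, 19]
Mean = 91/11
Median = 6
Freq: {4: 2, 5: 1, 6: 2, 8: 1, 19: 1, 2: 1, 18: 1, 12: 1, 7: 1}
Mode: [4, 6]

Mean=91/11, Median=6, Mode=[4, 6]


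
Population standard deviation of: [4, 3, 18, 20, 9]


Mean = 54/5
  (4-54/5)²=1156/25
  (3-54/5)²=1521/25
  (18-54/5)²=1296/25
  (20-54/5)²=2116/25
  (9-54/5)²=81/25
Σ(x-μ)² = 1234/5
σ² = (1234/5)/5 = 1234/25

σ = √(1234/25) ≈ 7.0257


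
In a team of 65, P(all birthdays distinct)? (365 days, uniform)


P(all different) = Π(365-i)/365 for i=0..64
= (365/365)×(364/365)×...×(301/365)
= 0.002317

P ≈ 0.0023 ≈ 0.23%


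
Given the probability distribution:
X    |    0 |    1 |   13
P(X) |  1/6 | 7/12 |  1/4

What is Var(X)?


E[X] = 23/6
E[X²] = 257/6
Var(X) = E[X²] - (E[X])² = 257/6 - 529/36 = 1013/36

Var(X) = 1013/36 ≈ 28.1389


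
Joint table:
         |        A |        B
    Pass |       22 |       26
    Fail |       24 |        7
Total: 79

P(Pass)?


P(Pass) = (22+26)/79 = 48/79

P(Pass) = 48/79 ≈ 60.76%


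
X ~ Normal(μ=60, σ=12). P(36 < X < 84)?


z₁=(36-60)/12=-2.0, z₂=(84-60)/12=2.0
P = Φ(2.0) - Φ(-2.0) = 0.977250 - 0.022750 = 0.954500 ≈ 0.9545

P(36 < X < 84) ≈ 0.9545


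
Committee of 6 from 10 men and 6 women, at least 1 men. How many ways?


Count by #men:
  1M,5W: C(10,1)×C(6,5)=60
  2M,4W: C(10,2)×C(6,4)=675
  3M,3W: C(10,3)×C(6,3)=2400
  4M,2W: C(10,4)×C(6,2)=3150
  5M,1W: C(10,5)×C(6,1)=1512
  6M,0W: C(10,6)×C(6,0)=210
Total = 8007

8007


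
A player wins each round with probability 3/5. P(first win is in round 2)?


Geometric: P(X=2) = (1-p)^(k-1)×p = (2/5)^1×3/5 = 6/25

P(X=2) = 6/25 ≈ 24.00%


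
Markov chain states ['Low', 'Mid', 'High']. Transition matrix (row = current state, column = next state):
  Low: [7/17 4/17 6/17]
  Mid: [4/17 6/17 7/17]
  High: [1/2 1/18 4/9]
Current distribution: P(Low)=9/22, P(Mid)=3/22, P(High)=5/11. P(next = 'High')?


P(next=High) = Σᵢ P(now=i)×P(i→High)
= 9/22×6/17 + 3/22×7/17 + 5/11×4/9
= 27/187 + 21/374 + 20/99 = 1355/3366

P = 1355/3366 ≈ 0.4026


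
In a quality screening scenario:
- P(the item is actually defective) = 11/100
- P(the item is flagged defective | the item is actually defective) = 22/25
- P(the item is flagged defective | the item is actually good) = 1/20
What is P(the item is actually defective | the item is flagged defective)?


Using Bayes' theorem:
P(A|B) = P(B|A)·P(A) / P(B)

P(the item is flagged defective) = 22/25 × 11/100 + 1/20 × 89/100
= 121/1250 + 89/2000 = 1413/10000

P(the item is actually defective|the item is flagged defective) = (121/1250) / (1413/10000) = 968/1413

P(the item is actually defective|the item is flagged defective) = 968/1413 ≈ 68.51%


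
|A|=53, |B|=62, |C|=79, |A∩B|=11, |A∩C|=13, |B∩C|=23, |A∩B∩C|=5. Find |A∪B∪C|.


|A∪B∪C| = 53+62+79-11-13-23+5 = 152

|A∪B∪C| = 152


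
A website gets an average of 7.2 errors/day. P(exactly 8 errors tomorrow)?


Poisson(λ=7.2): P(X=8) = e^(-λ)×λ^k/k!
= e^(-7.2) × 7.2^8 / 8!
≈ 0.0007465858084 × 7222041.36309 / 40320 ≈ 0.133727

P(X=8) ≈ 0.133727 ≈ 13.37%


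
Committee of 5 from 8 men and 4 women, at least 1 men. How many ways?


Count by #men:
  1M,4W: C(8,1)×C(4,4)=8
  2M,3W: C(8,2)×C(4,3)=112
  3M,2W: C(8,3)×C(4,2)=336
  4M,1W: C(8,4)×C(4,1)=280
  5M,0W: C(8,5)×C(4,0)=56
Total = 792

792


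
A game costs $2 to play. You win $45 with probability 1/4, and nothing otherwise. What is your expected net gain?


E[gain] = (45-2)×1/4 + (-2)×3/4
= 43/4 - 3/2 = 37/4

Expected net gain = $37/4 ≈ $9.25


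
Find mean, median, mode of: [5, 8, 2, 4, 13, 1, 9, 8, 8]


Sorted: [1, 2, 4, 5, 8, 8, 8, 9, 13]
Mean = 58/9
Median = 8
Freq: {5: 1, 8: 3, 2: 1, 4: 1, 13: 1, 1: 1, 9: 1}
Mode: [8]

Mean=58/9, Median=8, Mode=8


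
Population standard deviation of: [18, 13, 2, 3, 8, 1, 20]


Mean = 65/7
  (18-65/7)²=3721/49
  (13-65/7)²=676/49
  (2-65/7)²=2601/49
  (3-65/7)²=1936/49
  (8-65/7)²=81/49
  (1-65/7)²=3364/49
  (20-65/7)²=5625/49
Σ(x-μ)² = 2572/7
σ² = (2572/7)/7 = 2572/49

σ = √(2572/49) ≈ 7.2450


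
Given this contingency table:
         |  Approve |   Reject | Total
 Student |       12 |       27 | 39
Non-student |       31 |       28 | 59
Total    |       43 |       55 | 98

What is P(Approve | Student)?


P(Approve | Student) = 12/(12+27) = 12/39 = 4/13

P(Approve|Student) = 4/13 ≈ 30.77%


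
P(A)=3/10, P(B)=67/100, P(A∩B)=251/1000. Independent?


P(A)×P(B) = 201/1000
P(A∩B) = 251/1000
Not equal → NOT independent

No, not independent


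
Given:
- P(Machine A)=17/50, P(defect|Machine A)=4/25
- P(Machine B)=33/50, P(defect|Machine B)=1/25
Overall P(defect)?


P(B) = Σ P(B|Aᵢ)×P(Aᵢ)
  4/25×17/50 = 34/625
  1/25×33/50 = 33/1250
Sum = 101/1250

P(defect) = 101/1250 ≈ 8.08%


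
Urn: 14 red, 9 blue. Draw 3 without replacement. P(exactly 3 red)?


Hypergeometric: C(14,3)×C(9,0)/C(23,3)
= 364×1/1771 = 52/253

P(X=3) = 52/253 ≈ 20.55%


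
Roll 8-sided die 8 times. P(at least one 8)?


P(no 8)^8 = (7/8)^8 = 5764801/16777216
P(≥1) = 1 - 5764801/16777216 = 11012415/16777216

P = 11012415/16777216 ≈ 65.64%


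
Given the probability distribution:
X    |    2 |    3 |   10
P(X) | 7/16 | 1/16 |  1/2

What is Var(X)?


E[X] = 97/16
E[X²] = 837/16
Var(X) = E[X²] - (E[X])² = 837/16 - 9409/256 = 3983/256

Var(X) = 3983/256 ≈ 15.5586


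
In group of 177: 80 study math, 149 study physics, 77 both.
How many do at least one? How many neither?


|A∪B| = 80+149-77 = 152
Neither = 177-152 = 25

At least one: 152; Neither: 25


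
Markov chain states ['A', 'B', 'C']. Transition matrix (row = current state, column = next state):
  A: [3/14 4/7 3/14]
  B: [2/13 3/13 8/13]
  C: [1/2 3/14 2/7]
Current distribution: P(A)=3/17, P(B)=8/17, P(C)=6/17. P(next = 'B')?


P(next=B) = Σᵢ P(now=i)×P(i→B)
= 3/17×4/7 + 8/17×3/13 + 6/17×3/14
= 12/119 + 24/221 + 9/119 = 63/221

P = 63/221 ≈ 0.2851


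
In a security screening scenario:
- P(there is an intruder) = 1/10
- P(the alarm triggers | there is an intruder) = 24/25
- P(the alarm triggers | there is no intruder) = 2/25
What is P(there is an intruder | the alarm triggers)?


Using Bayes' theorem:
P(A|B) = P(B|A)·P(A) / P(B)

P(the alarm triggers) = 24/25 × 1/10 + 2/25 × 9/10
= 12/125 + 9/125 = 21/125

P(there is an intruder|the alarm triggers) = (12/125) / (21/125) = 4/7

P(there is an intruder|the alarm triggers) = 4/7 ≈ 57.14%


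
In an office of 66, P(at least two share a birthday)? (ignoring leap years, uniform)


P(all different) = Π(365-i)/365 for i=0..65
= 0.001904
P(match) = 1 - 0.001904 = 0.998096

P ≈ 0.9981 ≈ 99.81%
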